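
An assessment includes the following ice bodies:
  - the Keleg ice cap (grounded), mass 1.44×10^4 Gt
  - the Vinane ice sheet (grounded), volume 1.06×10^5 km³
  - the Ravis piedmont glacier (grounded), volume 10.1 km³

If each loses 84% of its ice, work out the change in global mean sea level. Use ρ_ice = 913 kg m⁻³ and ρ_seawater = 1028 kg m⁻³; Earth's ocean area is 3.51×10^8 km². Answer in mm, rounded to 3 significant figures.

Keleg: 0.84 × 1.44×10^4 Gt = 1.210×10^16 kg; dividing by ρ_w = 1028 kg m⁻³ gives 1.177×10^13 m³ of water.
Vinane: 0.84 × 1.06×10^5 km³ × (913/1028) = 7.908×10^4 km³ of water.
Ravis: 0.84 × 10.1 km³ × (913/1028) = 7.535 km³ of water.
Total added water ≈ 9.085×10^13 m³ over 3.51×10^14 m² → Δh = 0.259 m = 259 mm.

≈ 259 mm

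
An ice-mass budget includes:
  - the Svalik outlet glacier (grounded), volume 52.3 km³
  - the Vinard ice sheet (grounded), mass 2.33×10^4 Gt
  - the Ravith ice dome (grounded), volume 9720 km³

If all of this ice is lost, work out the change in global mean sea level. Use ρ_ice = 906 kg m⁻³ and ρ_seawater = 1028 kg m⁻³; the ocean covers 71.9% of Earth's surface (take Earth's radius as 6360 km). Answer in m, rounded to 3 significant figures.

Svalik: 52.3 km³ × (906/1028) = 46.09 km³ of water.
Vinard: 2.33×10^4 Gt = 2.330×10^16 kg; dividing by ρ_w = 1028 kg m⁻³ gives 2.267×10^13 m³ of water.
Ravith: 9720 km³ × (906/1028) = 8566 km³ of water.
Total added water ≈ 3.128×10^13 m³ over 3.65×10^14 m² → Δh = 0.0856 m.

≈ 0.0856 m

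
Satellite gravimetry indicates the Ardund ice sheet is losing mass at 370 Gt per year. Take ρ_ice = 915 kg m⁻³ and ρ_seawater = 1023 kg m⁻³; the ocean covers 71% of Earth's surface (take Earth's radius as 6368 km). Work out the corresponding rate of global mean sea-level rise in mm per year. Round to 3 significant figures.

ρ_w = 1023 kg m⁻³. Annual water volume added = 370 Gt / ρ_w = 3.700×10^14 kg / 1023 kg m⁻³ = 3.617×10^11 m³.
Δh per year = 3.617×10^11 / 3.62×10^14 = 1.00×10^-3 m = 1.00 mm.

≈ 1.00 mm/yr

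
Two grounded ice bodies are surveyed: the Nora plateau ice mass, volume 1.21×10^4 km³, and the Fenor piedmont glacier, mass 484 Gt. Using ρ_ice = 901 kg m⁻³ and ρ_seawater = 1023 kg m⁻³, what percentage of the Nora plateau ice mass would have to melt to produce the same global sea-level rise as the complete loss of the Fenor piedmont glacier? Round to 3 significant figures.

≈ 4.44 %

Equal sea-level rise means equal mass of meltwater, i.e. equal mass of ice lost.
Ice mass of Fenor: 4.840×10^14 kg; ice mass of Nora: 1.090×10^16 kg.
Fraction required = 4.840×10^14 / 1.090×10^16 = 0.0444 → 4.44 %.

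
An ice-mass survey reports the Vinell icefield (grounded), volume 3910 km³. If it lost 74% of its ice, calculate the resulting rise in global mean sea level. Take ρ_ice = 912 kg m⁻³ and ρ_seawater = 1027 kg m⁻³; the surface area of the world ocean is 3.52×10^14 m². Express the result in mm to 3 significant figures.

Vinell: 0.74 × 3910 km³ × (912/1027) = 2569 km³ of water.
Spread over 3.52×10^14 m² of ocean, Δh = 2.569×10^12 / 3.52×10^14 = 7.30×10^-3 m = 7.30 mm.

≈ 7.30 mm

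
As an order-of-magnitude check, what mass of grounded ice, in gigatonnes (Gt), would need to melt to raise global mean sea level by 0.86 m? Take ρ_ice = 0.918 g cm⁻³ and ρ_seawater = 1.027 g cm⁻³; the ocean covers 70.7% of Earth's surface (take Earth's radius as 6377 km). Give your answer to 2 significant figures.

Required water volume = Δh × A = 0.86 m × 3.61×10^14 m² = 3.107×10^14 m³.
ρ_w = 1.027 g cm⁻³ = 1027 kg m⁻³, so the mass of water = 3.107×10^14 m³ × 1027 kg m⁻³ = 3.191×10^17 kg = 3.2×10^5 Gt (and the same mass of ice, by conservation).

≈ 3.2×10^5 Gt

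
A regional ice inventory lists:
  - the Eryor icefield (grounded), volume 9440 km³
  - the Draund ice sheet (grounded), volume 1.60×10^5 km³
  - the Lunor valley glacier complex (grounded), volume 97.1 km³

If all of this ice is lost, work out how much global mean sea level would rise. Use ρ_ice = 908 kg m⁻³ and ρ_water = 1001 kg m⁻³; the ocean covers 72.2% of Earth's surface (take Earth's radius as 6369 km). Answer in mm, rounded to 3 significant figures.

≈ 418 mm

Eryor: 9440 km³ × (908/1001) = 8563 km³ of water.
Draund: 1.60×10^5 km³ × (908/1001) = 1.451×10^5 km³ of water.
Lunor: 97.1 km³ × (908/1001) = 88.08 km³ of water.
Total added water ≈ 1.538×10^14 m³ over 3.68×10^14 m² → Δh = 0.418 m = 418 mm.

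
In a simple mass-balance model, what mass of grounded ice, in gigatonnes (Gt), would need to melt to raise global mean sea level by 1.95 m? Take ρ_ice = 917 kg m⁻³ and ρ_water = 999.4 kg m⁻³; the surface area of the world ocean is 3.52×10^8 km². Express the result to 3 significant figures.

Required water volume = Δh × A = 1.95 m × 3.52×10^14 m² = 6.864×10^14 m³.
ρ_w = 999.4 kg m⁻³, so the mass of water = 6.864×10^14 m³ × 999.4 kg m⁻³ = 6.860×10^17 kg = 6.86×10^5 Gt (and the same mass of ice, by conservation).

≈ 6.86×10^5 Gt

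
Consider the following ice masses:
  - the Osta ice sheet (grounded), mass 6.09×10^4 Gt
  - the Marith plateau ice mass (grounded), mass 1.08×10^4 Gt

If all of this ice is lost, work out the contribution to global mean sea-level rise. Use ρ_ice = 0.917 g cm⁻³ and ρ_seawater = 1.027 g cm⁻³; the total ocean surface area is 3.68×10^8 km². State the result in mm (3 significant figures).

≈ 190 mm

Osta: 6.09×10^4 Gt = 6.090×10^16 kg; dividing by ρ_w = 1.027 g cm⁻³ = 1027 kg m⁻³ gives 5.930×10^13 m³ of water.
Marith: 1.08×10^4 Gt = 1.080×10^16 kg; dividing by ρ_w = 1027 kg m⁻³ gives 1.052×10^13 m³ of water.
Total added water ≈ 6.981×10^13 m³ over 3.68×10^14 m² → Δh = 0.190 m = 190 mm.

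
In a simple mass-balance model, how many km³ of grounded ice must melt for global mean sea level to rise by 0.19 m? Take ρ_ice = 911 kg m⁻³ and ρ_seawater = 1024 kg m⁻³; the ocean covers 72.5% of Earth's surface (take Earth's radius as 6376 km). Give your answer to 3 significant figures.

≈ 7.91×10^4 km³

Required water volume = Δh × A = 0.19 m × 3.70×10^14 m² = 7.037×10^13 m³ = 7.037×10^4 km³.
Ice volume = water volume × ρ_w/ρ_ice = 7.037×10^4 × 1024/911 = 7.91×10^4 km³.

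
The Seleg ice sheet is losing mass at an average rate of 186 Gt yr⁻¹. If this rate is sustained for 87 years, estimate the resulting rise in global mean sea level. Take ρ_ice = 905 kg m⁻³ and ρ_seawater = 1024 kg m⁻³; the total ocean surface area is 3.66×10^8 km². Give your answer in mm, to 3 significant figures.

≈ 43.2 mm

Total mass lost = 186 Gt/yr × 87 yr = 1.618×10^4 Gt = 1.618×10^16 kg.
ρ_w = 1024 kg m⁻³, so water volume = 1.618×10^16 / 1024 = 1.580×10^13 m³.
Δh = 1.580×10^13 / 3.66×10^14 = 0.0432 m = 43.2 mm.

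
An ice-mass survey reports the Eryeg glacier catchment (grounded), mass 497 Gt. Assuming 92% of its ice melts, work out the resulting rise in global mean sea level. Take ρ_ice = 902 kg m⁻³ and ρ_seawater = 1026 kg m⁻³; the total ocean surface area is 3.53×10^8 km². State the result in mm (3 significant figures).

≈ 1.26 mm

Eryeg: 0.92 × 497 Gt = 4.572×10^14 kg; dividing by ρ_w = 1026 kg m⁻³ gives 4.457×10^11 m³ of water.
Spread over 3.53×10^14 m² of ocean, Δh = 4.457×10^11 / 3.53×10^14 = 1.26×10^-3 m = 1.26 mm.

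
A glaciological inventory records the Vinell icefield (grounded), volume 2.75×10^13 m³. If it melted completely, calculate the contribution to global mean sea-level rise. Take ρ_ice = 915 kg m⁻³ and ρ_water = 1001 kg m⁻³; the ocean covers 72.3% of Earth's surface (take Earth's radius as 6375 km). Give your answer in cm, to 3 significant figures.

Vinell: 2.75×10^13 m³ × (915/1001) = 2.514×10^13 m³ of water.
Spread over 3.69×10^14 m² of ocean, Δh = 2.514×10^13 / 3.69×10^14 = 0.0681 m = 6.81 cm.

≈ 6.81 cm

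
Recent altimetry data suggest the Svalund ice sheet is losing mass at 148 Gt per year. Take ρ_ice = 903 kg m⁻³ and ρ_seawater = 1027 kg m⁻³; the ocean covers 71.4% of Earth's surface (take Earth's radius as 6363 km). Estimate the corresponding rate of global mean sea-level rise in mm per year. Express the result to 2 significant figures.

≈ 0.40 mm/yr

ρ_w = 1027 kg m⁻³. Annual water volume added = 148 Gt / ρ_w = 1.480×10^14 kg / 1027 kg m⁻³ = 1.441×10^11 m³.
Δh per year = 1.441×10^11 / 3.63×10^14 = 3.97×10^-4 m = 0.40 mm.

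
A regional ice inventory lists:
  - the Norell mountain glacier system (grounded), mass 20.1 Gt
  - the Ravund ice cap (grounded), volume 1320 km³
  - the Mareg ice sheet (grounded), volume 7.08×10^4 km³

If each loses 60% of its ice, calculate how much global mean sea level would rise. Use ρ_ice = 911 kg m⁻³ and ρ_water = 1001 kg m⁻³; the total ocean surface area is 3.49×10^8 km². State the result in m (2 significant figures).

≈ 0.11 m

Norell: 0.6 × 20.1 Gt = 1.206×10^13 kg; dividing by ρ_w = 1001 kg m⁻³ gives 1.205×10^10 m³ of water.
Ravund: 0.6 × 1320 km³ × (911/1001) = 720.8 km³ of water.
Mareg: 0.6 × 7.08×10^4 km³ × (911/1001) = 3.866×10^4 km³ of water.
Total added water ≈ 3.939×10^13 m³ over 3.49×10^14 m² → Δh = 0.113 m.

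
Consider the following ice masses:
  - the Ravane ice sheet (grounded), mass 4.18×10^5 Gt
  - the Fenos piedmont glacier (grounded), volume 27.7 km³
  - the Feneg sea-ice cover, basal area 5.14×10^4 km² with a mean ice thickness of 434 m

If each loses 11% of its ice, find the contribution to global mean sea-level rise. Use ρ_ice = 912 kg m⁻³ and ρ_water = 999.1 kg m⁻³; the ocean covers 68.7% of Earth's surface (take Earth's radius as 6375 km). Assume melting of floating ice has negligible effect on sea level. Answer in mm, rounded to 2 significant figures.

≈ 130 mm

Ravane: 0.11 × 4.18×10^5 Gt = 4.598×10^16 kg; dividing by ρ_w = 999.1 kg m⁻³ gives 4.602×10^13 m³ of water.
Fenos: 0.11 × 27.7 km³ × (912/999.1) = 2.781 km³ of water.
The Feneg sea-ice cover is floating and already displaces its own weight of water, so its melt adds essentially nothing to sea level.
Total added water ≈ 4.602×10^13 m³ over 3.51×10^14 m² → Δh = 0.131 m = 130 mm.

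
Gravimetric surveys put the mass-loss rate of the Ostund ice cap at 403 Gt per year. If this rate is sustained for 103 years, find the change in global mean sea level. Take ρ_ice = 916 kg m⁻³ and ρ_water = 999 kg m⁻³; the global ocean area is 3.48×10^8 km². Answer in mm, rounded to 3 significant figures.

Total mass lost = 403 Gt/yr × 103 yr = 4.151×10^4 Gt = 4.151×10^16 kg.
ρ_w = 999 kg m⁻³, so water volume = 4.151×10^16 / 999 = 4.155×10^13 m³.
Δh = 4.155×10^13 / 3.48×10^14 = 0.119 m = 119 mm.

≈ 119 mm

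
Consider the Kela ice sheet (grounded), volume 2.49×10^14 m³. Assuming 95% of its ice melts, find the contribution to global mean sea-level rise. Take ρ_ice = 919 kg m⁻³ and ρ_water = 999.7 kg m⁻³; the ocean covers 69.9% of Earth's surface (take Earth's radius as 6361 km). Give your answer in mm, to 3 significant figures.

Kela: 0.95 × 2.49×10^14 m³ × (919/999.7) = 2.175×10^14 m³ of water.
Spread over 3.55×10^14 m² of ocean, Δh = 2.175×10^14 / 3.55×10^14 = 0.612 m = 612 mm.

≈ 612 mm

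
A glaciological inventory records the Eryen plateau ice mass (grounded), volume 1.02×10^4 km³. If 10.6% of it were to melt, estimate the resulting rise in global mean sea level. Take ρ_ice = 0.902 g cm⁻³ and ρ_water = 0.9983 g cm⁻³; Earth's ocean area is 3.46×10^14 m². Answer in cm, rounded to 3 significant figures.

≈ 0.282 cm

Eryen: 0.106 × 1.02×10^4 km³ × (902/998.3) = 976.9 km³ of water.
Spread over 3.46×10^14 m² of ocean, Δh = 9.769×10^11 / 3.46×10^14 = 2.82×10^-3 m = 0.282 cm.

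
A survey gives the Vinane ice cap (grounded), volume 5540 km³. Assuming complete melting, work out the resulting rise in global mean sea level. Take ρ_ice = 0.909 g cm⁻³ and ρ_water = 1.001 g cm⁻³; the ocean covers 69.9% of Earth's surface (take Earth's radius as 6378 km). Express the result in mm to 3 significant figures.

≈ 14.1 mm

Vinane: 5540 km³ × (909/1001) = 5031 km³ of water.
Spread over 3.57×10^14 m² of ocean, Δh = 5.031×10^12 / 3.57×10^14 = 0.0141 m = 14.1 mm.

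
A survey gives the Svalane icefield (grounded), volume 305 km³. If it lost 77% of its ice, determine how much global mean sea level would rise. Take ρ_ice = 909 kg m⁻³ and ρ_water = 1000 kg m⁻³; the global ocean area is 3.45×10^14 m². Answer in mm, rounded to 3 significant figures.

≈ 0.619 mm

Svalane: 0.77 × 305 km³ × (909/1000) = 213.5 km³ of water.
Spread over 3.45×10^14 m² of ocean, Δh = 2.135×10^11 / 3.45×10^14 = 6.19×10^-4 m = 0.619 mm.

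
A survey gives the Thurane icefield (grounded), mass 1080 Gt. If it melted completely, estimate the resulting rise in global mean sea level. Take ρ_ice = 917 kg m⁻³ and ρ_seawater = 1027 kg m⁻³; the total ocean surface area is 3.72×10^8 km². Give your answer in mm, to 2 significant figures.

≈ 2.8 mm

Thurane: 1080 Gt = 1.080×10^15 kg; dividing by ρ_w = 1027 kg m⁻³ gives 1.052×10^12 m³ of water.
Spread over 3.72×10^14 m² of ocean, Δh = 1.052×10^12 / 3.72×10^14 = 2.83×10^-3 m = 2.8 mm.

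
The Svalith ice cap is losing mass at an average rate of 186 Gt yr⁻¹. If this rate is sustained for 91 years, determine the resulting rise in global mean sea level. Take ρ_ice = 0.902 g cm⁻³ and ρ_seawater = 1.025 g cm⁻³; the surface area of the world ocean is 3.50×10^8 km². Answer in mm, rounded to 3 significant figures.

≈ 47.2 mm

Total mass lost = 186 Gt/yr × 91 yr = 1.693×10^4 Gt = 1.693×10^16 kg.
ρ_w = 1.025 g cm⁻³ = 1025 kg m⁻³, so water volume = 1.693×10^16 / 1025 = 1.651×10^13 m³.
Δh = 1.651×10^13 / 3.50×10^14 = 0.0472 m = 47.2 mm.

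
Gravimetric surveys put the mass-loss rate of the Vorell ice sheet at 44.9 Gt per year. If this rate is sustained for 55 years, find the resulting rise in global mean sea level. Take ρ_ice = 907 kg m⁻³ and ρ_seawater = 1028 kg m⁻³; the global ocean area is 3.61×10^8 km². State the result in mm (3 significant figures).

≈ 6.65 mm

Total mass lost = 44.9 Gt/yr × 55 yr = 2470 Gt = 2.470×10^15 kg.
ρ_w = 1028 kg m⁻³, so water volume = 2.470×10^15 / 1028 = 2.402×10^12 m³.
Δh = 2.402×10^12 / 3.61×10^14 = 6.65×10^-3 m = 6.65 mm.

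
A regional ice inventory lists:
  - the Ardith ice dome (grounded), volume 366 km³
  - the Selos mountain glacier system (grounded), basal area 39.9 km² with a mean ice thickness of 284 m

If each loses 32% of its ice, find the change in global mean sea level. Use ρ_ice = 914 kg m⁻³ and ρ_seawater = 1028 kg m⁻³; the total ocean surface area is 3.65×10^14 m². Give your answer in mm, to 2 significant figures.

Ardith: 0.32 × 366 km³ × (914/1028) = 104.1 km³ of water.
Selos: ice volume = 39.9 km² × 284 m = 11.33 km³; 0.32 × 11.33 × (914/1028) = 3.224 km³ of water.
Total added water ≈ 1.074×10^11 m³ over 3.65×10^14 m² → Δh = 2.94×10^-4 m = 0.29 mm.

≈ 0.29 mm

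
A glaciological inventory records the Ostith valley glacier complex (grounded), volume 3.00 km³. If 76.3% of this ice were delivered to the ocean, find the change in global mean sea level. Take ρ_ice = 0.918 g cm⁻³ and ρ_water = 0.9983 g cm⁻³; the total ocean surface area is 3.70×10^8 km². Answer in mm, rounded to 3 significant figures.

Ostith: 0.763 × 3.00 km³ × (918/998.3) = 2.105 km³ of water.
Spread over 3.70×10^14 m² of ocean, Δh = 2.105×10^9 / 3.70×10^14 = 5.69×10^-6 m = 5.69×10^-3 mm.

≈ 5.69×10^-3 mm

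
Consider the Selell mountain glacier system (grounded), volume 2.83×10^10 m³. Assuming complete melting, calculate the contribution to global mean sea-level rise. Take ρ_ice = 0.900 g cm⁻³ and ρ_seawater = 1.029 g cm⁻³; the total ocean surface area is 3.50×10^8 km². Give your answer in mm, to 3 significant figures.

≈ 0.0707 mm

Selell: 2.83×10^10 m³ × (900/1029) = 2.475×10^10 m³ of water.
Spread over 3.50×10^14 m² of ocean, Δh = 2.475×10^10 / 3.50×10^14 = 7.07×10^-5 m = 0.0707 mm.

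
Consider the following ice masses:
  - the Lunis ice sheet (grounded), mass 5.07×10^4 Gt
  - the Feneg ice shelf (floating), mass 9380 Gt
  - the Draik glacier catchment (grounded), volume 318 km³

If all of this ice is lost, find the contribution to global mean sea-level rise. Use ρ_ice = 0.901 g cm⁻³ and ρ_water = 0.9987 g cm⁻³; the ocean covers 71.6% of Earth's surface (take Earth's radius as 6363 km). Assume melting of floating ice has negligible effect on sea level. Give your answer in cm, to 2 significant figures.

Lunis: 5.07×10^4 Gt = 5.070×10^16 kg; dividing by ρ_w = 0.9987 g cm⁻³ = 998.7 kg m⁻³ gives 5.077×10^13 m³ of water.
The Feneg ice shelf is floating and already displaces its own weight of water, so its melt adds essentially nothing to sea level.
Draik: 318 km³ × (901/998.7) = 286.9 km³ of water.
Total added water ≈ 5.105×10^13 m³ over 3.64×10^14 m² → Δh = 0.140 m = 14 cm.

≈ 14 cm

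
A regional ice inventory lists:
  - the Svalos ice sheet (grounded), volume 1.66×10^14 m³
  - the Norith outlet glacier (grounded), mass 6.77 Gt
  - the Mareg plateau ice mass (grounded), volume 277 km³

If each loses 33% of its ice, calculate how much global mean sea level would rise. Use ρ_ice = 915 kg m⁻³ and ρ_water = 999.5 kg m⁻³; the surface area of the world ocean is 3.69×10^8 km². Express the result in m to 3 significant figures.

Svalos: 0.33 × 1.66×10^14 m³ × (915/999.5) = 5.015×10^13 m³ of water.
Norith: 0.33 × 6.77 Gt = 2.234×10^12 kg; dividing by ρ_w = 999.5 kg m⁻³ gives 2.235×10^9 m³ of water.
Mareg: 0.33 × 277 km³ × (915/999.5) = 83.68 km³ of water.
Total added water ≈ 5.023×10^13 m³ over 3.69×10^14 m² → Δh = 0.136 m.

≈ 0.136 m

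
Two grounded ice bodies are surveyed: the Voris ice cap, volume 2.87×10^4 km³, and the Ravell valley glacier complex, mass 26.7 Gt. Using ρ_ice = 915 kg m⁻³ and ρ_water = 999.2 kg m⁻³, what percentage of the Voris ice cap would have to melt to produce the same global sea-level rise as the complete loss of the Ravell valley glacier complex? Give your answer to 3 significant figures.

Equal sea-level rise means equal mass of meltwater, i.e. equal mass of ice lost.
Ice mass of Ravell: 2.670×10^13 kg; ice mass of Voris: 2.626×10^16 kg.
Fraction required = 2.670×10^13 / 2.626×10^16 = 1.02×10^-3 → 0.102 %.

≈ 0.102 %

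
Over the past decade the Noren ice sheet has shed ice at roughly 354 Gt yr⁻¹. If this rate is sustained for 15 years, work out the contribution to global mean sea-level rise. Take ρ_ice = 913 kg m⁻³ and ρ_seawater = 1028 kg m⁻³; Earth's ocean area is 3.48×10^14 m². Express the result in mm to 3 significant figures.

≈ 14.8 mm

Total mass lost = 354 Gt/yr × 15 yr = 5310 Gt = 5.310×10^15 kg.
ρ_w = 1028 kg m⁻³, so water volume = 5.310×10^15 / 1028 = 5.165×10^12 m³.
Δh = 5.165×10^12 / 3.48×10^14 = 0.0148 m = 14.8 mm.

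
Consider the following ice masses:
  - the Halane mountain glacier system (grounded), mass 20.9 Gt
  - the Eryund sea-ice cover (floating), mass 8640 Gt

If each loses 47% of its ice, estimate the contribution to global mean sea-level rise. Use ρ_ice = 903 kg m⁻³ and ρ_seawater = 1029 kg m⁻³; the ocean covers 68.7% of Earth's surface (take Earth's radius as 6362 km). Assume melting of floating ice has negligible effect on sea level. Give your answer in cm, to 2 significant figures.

Halane: 0.47 × 20.9 Gt = 9.823×10^12 kg; dividing by ρ_w = 1029 kg m⁻³ gives 9.546×10^9 m³ of water.
The Eryund sea-ice cover is floating and already displaces its own weight of water, so its melt adds essentially nothing to sea level.
Total added water ≈ 9.546×10^9 m³ over 3.49×10^14 m² → Δh = 2.73×10^-5 m = 2.7×10^-3 cm.

≈ 2.7×10^-3 cm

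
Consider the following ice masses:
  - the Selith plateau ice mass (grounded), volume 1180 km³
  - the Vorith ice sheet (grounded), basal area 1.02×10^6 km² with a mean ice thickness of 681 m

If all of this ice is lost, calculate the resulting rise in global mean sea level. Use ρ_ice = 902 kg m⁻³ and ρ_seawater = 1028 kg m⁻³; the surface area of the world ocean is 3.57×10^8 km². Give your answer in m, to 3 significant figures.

≈ 1.71 m

Selith: 1180 km³ × (902/1028) = 1035 km³ of water.
Vorith: ice volume = 1.02×10^6 km² × 681 m = 6.946×10^5 km³; 6.946×10^5 × (902/1028) = 6.095×10^5 km³ of water.
Total added water ≈ 6.105×10^14 m³ over 3.57×10^14 m² → Δh = 1.71 m.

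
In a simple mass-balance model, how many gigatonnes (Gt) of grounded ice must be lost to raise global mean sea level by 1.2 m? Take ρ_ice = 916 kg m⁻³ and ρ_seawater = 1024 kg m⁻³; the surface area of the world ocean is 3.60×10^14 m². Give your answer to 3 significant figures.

Required water volume = Δh × A = 1.2 m × 3.60×10^14 m² = 4.320×10^14 m³.
ρ_w = 1024 kg m⁻³, so the mass of water = 4.320×10^14 m³ × 1024 kg m⁻³ = 4.424×10^17 kg = 4.42×10^5 Gt (and the same mass of ice, by conservation).

≈ 4.42×10^5 Gt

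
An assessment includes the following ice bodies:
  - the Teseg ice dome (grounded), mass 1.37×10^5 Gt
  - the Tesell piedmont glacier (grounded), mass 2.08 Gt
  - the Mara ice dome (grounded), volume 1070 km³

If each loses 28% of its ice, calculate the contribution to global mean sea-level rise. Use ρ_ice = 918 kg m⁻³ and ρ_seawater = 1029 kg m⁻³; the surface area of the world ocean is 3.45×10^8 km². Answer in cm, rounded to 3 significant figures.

Teseg: 0.28 × 1.37×10^5 Gt = 3.836×10^16 kg; dividing by ρ_w = 1029 kg m⁻³ gives 3.728×10^13 m³ of water.
Tesell: 0.28 × 2.08 Gt = 5.824×10^11 kg; dividing by ρ_w = 1029 kg m⁻³ gives 5.660×10^8 m³ of water.
Mara: 0.28 × 1070 km³ × (918/1029) = 267.3 km³ of water.
Total added water ≈ 3.755×10^13 m³ over 3.45×10^14 m² → Δh = 0.109 m = 10.9 cm.

≈ 10.9 cm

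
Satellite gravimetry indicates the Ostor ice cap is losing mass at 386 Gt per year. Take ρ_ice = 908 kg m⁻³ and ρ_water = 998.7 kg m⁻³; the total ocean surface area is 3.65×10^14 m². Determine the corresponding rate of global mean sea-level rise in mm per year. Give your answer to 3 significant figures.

≈ 1.06 mm/yr

ρ_w = 998.7 kg m⁻³. Annual water volume added = 386 Gt / ρ_w = 3.860×10^14 kg / 998.7 kg m⁻³ = 3.865×10^11 m³.
Δh per year = 3.865×10^11 / 3.65×10^14 = 1.06×10^-3 m = 1.06 mm.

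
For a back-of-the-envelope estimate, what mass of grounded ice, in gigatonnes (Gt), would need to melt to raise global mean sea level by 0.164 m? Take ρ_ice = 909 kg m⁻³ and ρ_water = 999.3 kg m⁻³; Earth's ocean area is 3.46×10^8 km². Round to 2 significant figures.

Required water volume = Δh × A = 0.164 m × 3.46×10^14 m² = 5.674×10^13 m³.
ρ_w = 999.3 kg m⁻³, so the mass of water = 5.674×10^13 m³ × 999.3 kg m⁻³ = 5.670×10^16 kg = 5.7×10^4 Gt (and the same mass of ice, by conservation).

≈ 5.7×10^4 Gt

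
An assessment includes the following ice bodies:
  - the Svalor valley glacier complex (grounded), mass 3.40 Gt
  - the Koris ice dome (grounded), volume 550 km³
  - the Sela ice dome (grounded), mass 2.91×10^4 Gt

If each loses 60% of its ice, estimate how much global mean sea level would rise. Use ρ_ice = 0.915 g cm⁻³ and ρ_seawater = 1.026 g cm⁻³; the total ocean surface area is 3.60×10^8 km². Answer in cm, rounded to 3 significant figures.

≈ 4.81 cm

Svalor: 0.6 × 3.40 Gt = 2.040×10^12 kg; dividing by ρ_w = 1.026 g cm⁻³ = 1026 kg m⁻³ gives 1.988×10^9 m³ of water.
Koris: 0.6 × 550 km³ × (915/1026) = 294.3 km³ of water.
Sela: 0.6 × 2.91×10^4 Gt = 1.746×10^16 kg; dividing by ρ_w = 1026 kg m⁻³ gives 1.702×10^13 m³ of water.
Total added water ≈ 1.731×10^13 m³ over 3.60×10^14 m² → Δh = 0.0481 m = 4.81 cm.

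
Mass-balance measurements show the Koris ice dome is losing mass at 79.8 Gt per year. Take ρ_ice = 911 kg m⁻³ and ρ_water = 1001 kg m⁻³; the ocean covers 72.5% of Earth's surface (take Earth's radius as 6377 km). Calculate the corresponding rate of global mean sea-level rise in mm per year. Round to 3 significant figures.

≈ 0.215 mm/yr

ρ_w = 1001 kg m⁻³. Annual water volume added = 79.8 Gt / ρ_w = 7.980×10^13 kg / 1001 kg m⁻³ = 7.972×10^10 m³.
Δh per year = 7.972×10^10 / 3.70×10^14 = 2.15×10^-4 m = 0.215 mm.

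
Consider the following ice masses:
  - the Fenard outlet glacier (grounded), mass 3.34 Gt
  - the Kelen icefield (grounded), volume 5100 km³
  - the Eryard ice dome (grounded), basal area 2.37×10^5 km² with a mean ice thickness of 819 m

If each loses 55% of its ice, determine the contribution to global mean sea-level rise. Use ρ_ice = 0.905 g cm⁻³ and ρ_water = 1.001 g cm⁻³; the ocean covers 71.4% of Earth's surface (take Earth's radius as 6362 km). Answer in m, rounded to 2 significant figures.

Fenard: 0.55 × 3.34 Gt = 1.837×10^12 kg; dividing by ρ_w = 1.001 g cm⁻³ = 1001 kg m⁻³ gives 1.835×10^9 m³ of water.
Kelen: 0.55 × 5100 km³ × (905/1001) = 2536 km³ of water.
Eryard: ice volume = 2.37×10^5 km² × 819 m = 1.941×10^5 km³; 0.55 × 1.941×10^5 × (905/1001) = 9.652×10^4 km³ of water.
Total added water ≈ 9.906×10^13 m³ over 3.63×10^14 m² → Δh = 0.273 m.

≈ 0.27 m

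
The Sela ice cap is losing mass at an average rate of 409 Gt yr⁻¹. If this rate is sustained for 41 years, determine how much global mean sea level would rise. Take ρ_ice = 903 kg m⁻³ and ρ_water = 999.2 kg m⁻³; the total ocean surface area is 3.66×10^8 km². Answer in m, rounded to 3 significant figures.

≈ 0.0459 m

Total mass lost = 409 Gt/yr × 41 yr = 1.677×10^4 Gt = 1.677×10^16 kg.
ρ_w = 999.2 kg m⁻³, so water volume = 1.677×10^16 / 999.2 = 1.678×10^13 m³.
Δh = 1.678×10^13 / 3.66×10^14 = 0.0459 m.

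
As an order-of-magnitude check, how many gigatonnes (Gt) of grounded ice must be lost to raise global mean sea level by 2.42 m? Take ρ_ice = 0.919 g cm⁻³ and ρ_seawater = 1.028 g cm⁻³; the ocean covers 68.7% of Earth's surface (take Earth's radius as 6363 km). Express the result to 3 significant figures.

Required water volume = Δh × A = 2.42 m × 3.50×10^14 m² = 8.459×10^14 m³.
ρ_w = 1.028 g cm⁻³ = 1028 kg m⁻³, so the mass of water = 8.459×10^14 m³ × 1028 kg m⁻³ = 8.696×10^17 kg = 8.70×10^5 Gt (and the same mass of ice, by conservation).

≈ 8.70×10^5 Gt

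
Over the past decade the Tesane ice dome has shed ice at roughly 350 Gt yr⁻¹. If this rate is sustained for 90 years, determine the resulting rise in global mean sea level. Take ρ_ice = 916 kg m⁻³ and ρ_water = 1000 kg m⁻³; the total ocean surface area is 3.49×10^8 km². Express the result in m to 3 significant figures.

Total mass lost = 350 Gt/yr × 90 yr = 3.150×10^4 Gt = 3.150×10^16 kg.
ρ_w = 1000 kg m⁻³, so water volume = 3.150×10^16 / 1000 = 3.150×10^13 m³.
Δh = 3.150×10^13 / 3.49×10^14 = 0.0903 m.

≈ 0.0903 m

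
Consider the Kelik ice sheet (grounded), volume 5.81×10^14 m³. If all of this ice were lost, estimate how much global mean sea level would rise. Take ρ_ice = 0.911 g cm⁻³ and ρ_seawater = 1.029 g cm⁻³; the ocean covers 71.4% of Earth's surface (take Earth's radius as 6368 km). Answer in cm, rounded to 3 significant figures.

Kelik: 5.81×10^14 m³ × (911/1029) = 5.144×10^14 m³ of water.
Spread over 3.64×10^14 m² of ocean, Δh = 5.144×10^14 / 3.64×10^14 = 1.41 m = 141 cm.

≈ 141 cm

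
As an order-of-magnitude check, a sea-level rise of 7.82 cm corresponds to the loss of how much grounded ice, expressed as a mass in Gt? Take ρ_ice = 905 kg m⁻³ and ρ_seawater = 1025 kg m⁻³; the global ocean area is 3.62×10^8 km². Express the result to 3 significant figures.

Required water volume = Δh × A = 0.0782 m × 3.62×10^14 m² = 2.831×10^13 m³.
ρ_w = 1025 kg m⁻³, so the mass of water = 2.831×10^13 m³ × 1025 kg m⁻³ = 2.902×10^16 kg = 2.90×10^4 Gt (and the same mass of ice, by conservation).

≈ 2.90×10^4 Gt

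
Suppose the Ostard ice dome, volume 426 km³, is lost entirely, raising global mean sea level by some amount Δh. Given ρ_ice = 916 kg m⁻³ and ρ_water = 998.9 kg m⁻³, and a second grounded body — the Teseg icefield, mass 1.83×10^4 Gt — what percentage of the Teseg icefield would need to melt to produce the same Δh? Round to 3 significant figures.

Equal sea-level rise means equal mass of meltwater, i.e. equal mass of ice lost.
Ice mass of Ostard: 3.902×10^14 kg; ice mass of Teseg: 1.830×10^16 kg.
Fraction required = 3.902×10^14 / 1.830×10^16 = 0.0213 → 2.13 %.

≈ 2.13 %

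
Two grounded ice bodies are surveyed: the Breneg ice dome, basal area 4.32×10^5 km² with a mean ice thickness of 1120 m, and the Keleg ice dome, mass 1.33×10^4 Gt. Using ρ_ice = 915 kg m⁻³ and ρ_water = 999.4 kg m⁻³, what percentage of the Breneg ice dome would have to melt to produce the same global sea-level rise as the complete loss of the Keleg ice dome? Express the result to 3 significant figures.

≈ 3.00 %

Equal sea-level rise means equal mass of meltwater, i.e. equal mass of ice lost.
Ice mass of Keleg: 1.330×10^16 kg; ice mass of Breneg: 4.427×10^17 kg.
Fraction required = 1.330×10^16 / 4.427×10^17 = 0.0300 → 3.00 %.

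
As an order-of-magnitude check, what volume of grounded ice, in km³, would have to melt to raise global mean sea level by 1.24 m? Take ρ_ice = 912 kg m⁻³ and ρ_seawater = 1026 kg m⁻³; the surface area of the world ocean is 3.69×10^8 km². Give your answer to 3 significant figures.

≈ 5.15×10^5 km³

Required water volume = Δh × A = 1.24 m × 3.69×10^14 m² = 4.576×10^14 m³ = 4.576×10^5 km³.
Ice volume = water volume × ρ_w/ρ_ice = 4.576×10^5 × 1026/912 = 5.15×10^5 km³.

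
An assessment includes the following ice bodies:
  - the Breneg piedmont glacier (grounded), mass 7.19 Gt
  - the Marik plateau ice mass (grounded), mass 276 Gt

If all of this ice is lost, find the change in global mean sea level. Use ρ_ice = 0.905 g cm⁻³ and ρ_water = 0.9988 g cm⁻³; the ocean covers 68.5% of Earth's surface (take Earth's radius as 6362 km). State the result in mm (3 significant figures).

Breneg: 7.19 Gt = 7.190×10^12 kg; dividing by ρ_w = 0.9988 g cm⁻³ = 998.8 kg m⁻³ gives 7.199×10^9 m³ of water.
Marik: 276 Gt = 2.760×10^14 kg; dividing by ρ_w = 998.8 kg m⁻³ gives 2.763×10^11 m³ of water.
Total added water ≈ 2.835×10^11 m³ over 3.48×10^14 m² → Δh = 8.14×10^-4 m = 0.814 mm.

≈ 0.814 mm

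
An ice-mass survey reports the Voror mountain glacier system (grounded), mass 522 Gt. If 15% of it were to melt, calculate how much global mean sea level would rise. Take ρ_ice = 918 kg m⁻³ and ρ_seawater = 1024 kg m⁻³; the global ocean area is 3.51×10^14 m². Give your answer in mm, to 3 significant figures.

Voror: 0.15 × 522 Gt = 7.830×10^13 kg; dividing by ρ_w = 1024 kg m⁻³ gives 7.646×10^10 m³ of water.
Spread over 3.51×10^14 m² of ocean, Δh = 7.646×10^10 / 3.51×10^14 = 2.18×10^-4 m = 0.218 mm.

≈ 0.218 mm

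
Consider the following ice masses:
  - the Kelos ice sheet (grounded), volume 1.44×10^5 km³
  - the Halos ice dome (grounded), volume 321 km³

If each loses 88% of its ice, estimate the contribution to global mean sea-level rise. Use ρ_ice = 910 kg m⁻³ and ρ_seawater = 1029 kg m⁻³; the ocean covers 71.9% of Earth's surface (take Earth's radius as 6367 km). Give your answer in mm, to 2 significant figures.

≈ 310 mm

Kelos: 0.88 × 1.44×10^5 km³ × (910/1029) = 1.121×10^5 km³ of water.
Halos: 0.88 × 321 km³ × (910/1029) = 249.8 km³ of water.
Total added water ≈ 1.123×10^14 m³ over 3.66×10^14 m² → Δh = 0.307 m = 310 mm.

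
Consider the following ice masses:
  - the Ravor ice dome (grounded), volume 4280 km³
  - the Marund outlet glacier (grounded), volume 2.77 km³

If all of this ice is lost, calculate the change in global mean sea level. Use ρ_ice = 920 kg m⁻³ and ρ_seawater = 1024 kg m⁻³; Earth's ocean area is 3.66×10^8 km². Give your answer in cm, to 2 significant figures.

Ravor: 4280 km³ × (920/1024) = 3845 km³ of water.
Marund: 2.77 km³ × (920/1024) = 2.489 km³ of water.
Total added water ≈ 3.848×10^12 m³ over 3.66×10^14 m² → Δh = 0.0105 m = 1.1 cm.

≈ 1.1 cm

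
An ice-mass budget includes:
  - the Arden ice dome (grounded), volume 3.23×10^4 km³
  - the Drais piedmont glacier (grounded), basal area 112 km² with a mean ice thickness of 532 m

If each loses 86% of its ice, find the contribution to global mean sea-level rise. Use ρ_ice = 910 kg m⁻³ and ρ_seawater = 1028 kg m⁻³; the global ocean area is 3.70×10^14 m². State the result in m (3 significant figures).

≈ 0.0666 m

Arden: 0.86 × 3.23×10^4 km³ × (910/1028) = 2.459×10^4 km³ of water.
Drais: ice volume = 112 km² × 532 m = 59.58 km³; 0.86 × 59.58 × (910/1028) = 45.36 km³ of water.
Total added water ≈ 2.463×10^13 m³ over 3.70×10^14 m² → Δh = 0.0666 m.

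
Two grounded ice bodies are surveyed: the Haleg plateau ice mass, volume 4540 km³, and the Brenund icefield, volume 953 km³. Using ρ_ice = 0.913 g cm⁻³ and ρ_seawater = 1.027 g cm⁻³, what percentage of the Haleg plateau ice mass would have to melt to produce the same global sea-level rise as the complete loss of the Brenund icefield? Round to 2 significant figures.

≈ 21 %

Equal sea-level rise means equal mass of meltwater, i.e. equal mass of ice lost.
Ice mass of Brenund: 8.701×10^14 kg; ice mass of Haleg: 4.145×10^15 kg.
Fraction required = 8.701×10^14 / 4.145×10^15 = 0.210 → 21 %.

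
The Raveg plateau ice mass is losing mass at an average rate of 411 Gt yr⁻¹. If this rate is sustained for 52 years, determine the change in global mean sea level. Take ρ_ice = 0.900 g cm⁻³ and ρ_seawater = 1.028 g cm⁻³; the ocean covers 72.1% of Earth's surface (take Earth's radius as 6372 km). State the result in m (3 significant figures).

Total mass lost = 411 Gt/yr × 52 yr = 2.137×10^4 Gt = 2.137×10^16 kg.
ρ_w = 1.028 g cm⁻³ = 1028 kg m⁻³, so water volume = 2.137×10^16 / 1028 = 2.079×10^13 m³.
Δh = 2.079×10^13 / 3.68×10^14 = 0.0565 m.

≈ 0.0565 m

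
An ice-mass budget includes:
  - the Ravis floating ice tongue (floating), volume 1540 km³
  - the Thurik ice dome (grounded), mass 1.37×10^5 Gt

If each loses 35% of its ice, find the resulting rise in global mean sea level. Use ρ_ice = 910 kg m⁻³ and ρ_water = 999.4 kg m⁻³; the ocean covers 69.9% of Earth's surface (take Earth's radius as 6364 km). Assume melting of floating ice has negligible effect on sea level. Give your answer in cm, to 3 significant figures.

The Ravis floating ice tongue is floating and already displaces its own weight of water, so its melt adds essentially nothing to sea level.
Thurik: 0.35 × 1.37×10^5 Gt = 4.795×10^16 kg; dividing by ρ_w = 999.4 kg m⁻³ gives 4.798×10^13 m³ of water.
Total added water ≈ 4.798×10^13 m³ over 3.56×10^14 m² → Δh = 0.135 m = 13.5 cm.

≈ 13.5 cm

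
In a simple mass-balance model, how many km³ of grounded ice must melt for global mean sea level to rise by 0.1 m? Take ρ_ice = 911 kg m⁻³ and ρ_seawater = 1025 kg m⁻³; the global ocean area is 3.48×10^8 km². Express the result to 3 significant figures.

Required water volume = Δh × A = 0.1 m × 3.48×10^14 m² = 3.480×10^13 m³ = 3.480×10^4 km³.
Ice volume = water volume × ρ_w/ρ_ice = 3.480×10^4 × 1025/911 = 3.92×10^4 km³.

≈ 3.92×10^4 km³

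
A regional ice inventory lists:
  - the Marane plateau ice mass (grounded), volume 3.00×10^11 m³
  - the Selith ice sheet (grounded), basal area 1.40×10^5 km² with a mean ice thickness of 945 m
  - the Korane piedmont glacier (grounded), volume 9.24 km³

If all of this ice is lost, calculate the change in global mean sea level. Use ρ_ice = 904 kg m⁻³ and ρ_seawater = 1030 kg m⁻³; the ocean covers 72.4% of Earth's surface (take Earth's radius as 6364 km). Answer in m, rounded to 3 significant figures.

≈ 0.316 m

Marane: 3.00×10^11 m³ × (904/1030) = 2.633×10^11 m³ of water.
Selith: ice volume = 1.40×10^5 km² × 945 m = 1.323×10^5 km³; 1.323×10^5 × (904/1030) = 1.161×10^5 km³ of water.
Korane: 9.24 km³ × (904/1030) = 8.110 km³ of water.
Total added water ≈ 1.164×10^14 m³ over 3.68×10^14 m² → Δh = 0.316 m.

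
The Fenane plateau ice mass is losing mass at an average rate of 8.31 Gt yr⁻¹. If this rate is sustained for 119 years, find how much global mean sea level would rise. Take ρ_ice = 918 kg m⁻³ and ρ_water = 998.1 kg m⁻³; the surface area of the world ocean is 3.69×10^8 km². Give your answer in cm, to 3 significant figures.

≈ 0.269 cm

Total mass lost = 8.31 Gt/yr × 119 yr = 988.9 Gt = 9.889×10^14 kg.
ρ_w = 998.1 kg m⁻³, so water volume = 9.889×10^14 / 998.1 = 9.908×10^11 m³.
Δh = 9.908×10^11 / 3.69×10^14 = 2.69×10^-3 m = 0.269 cm.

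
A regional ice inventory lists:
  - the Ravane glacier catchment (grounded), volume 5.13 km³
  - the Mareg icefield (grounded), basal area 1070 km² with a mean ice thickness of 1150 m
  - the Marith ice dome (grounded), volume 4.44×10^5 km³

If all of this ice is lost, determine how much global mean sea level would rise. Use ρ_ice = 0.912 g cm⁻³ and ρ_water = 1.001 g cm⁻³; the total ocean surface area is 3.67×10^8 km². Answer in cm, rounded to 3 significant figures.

≈ 111 cm

Ravane: 5.13 km³ × (912/1001) = 4.674 km³ of water.
Mareg: ice volume = 1070 km² × 1150 m = 1230 km³; 1230 × (912/1001) = 1121 km³ of water.
Marith: 4.44×10^5 km³ × (912/1001) = 4.045×10^5 km³ of water.
Total added water ≈ 4.056×10^14 m³ over 3.67×10^14 m² → Δh = 1.11 m = 111 cm.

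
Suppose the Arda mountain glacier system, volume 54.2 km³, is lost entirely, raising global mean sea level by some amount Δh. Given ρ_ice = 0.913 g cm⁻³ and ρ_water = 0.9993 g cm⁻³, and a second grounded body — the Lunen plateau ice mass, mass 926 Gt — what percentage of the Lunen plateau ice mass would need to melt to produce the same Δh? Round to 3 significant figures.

≈ 5.34 %

Equal sea-level rise means equal mass of meltwater, i.e. equal mass of ice lost.
Ice mass of Arda: 4.948×10^13 kg; ice mass of Lunen: 9.260×10^14 kg.
Fraction required = 4.948×10^13 / 9.260×10^14 = 0.0534 → 5.34 %.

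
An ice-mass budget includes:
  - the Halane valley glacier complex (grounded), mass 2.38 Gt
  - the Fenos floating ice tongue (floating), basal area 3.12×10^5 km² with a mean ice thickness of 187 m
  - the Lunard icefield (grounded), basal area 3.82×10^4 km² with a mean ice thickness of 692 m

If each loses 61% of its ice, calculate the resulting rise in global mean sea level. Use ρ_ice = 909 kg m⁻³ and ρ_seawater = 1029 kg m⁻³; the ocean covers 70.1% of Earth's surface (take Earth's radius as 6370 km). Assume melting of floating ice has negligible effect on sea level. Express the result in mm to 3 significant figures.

≈ 39.9 mm

Halane: 0.61 × 2.38 Gt = 1.452×10^12 kg; dividing by ρ_w = 1029 kg m⁻³ gives 1.411×10^9 m³ of water.
The Fenos floating ice tongue is floating and already displaces its own weight of water, so its melt adds essentially nothing to sea level.
Lunard: ice volume = 3.82×10^4 km² × 692 m = 2.643×10^4 km³; 0.61 × 2.643×10^4 × (909/1029) = 1.424×10^4 km³ of water.
Total added water ≈ 1.425×10^13 m³ over 3.57×10^14 m² → Δh = 0.0399 m = 39.9 mm.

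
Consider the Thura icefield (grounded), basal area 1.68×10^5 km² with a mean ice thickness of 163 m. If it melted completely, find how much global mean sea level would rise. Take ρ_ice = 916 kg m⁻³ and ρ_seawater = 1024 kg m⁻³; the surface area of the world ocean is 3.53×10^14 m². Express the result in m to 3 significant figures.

Thura: ice volume = 1.68×10^5 km² × 163 m = 2.738×10^4 km³; 2.738×10^4 × (916/1024) = 2.450×10^4 km³ of water.
Spread over 3.53×10^14 m² of ocean, Δh = 2.450×10^13 / 3.53×10^14 = 0.0694 m.

≈ 0.0694 m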